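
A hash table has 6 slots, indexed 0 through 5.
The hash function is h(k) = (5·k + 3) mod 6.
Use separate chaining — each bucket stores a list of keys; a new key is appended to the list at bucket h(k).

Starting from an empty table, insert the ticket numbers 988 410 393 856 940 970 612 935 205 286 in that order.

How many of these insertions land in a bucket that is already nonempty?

988 → bucket 5
410 → bucket 1
393 → bucket 0
856 → bucket 5 (collision)
940 → bucket 5 (collision)
970 → bucket 5 (collision)
612 → bucket 3
935 → bucket 4
205 → bucket 2
286 → bucket 5 (collision)
Final buckets:
0: 393
1: 410
2: 205
3: 612
4: 935
5: 988 -> 856 -> 940 -> 970 -> 286

4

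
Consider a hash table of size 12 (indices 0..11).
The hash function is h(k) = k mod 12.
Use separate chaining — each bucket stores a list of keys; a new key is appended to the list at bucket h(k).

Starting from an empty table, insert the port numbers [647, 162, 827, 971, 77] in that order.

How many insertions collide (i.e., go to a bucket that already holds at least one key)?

647 -> bucket 11
162 -> bucket 6
827 -> bucket 11 (collision)
971 -> bucket 11 (collision)
77 -> bucket 5
Final buckets:
0: -
1: -
2: -
3: -
4: -
5: 77
6: 162
7: -
8: -
9: -
10: -
11: 647 -> 827 -> 971

2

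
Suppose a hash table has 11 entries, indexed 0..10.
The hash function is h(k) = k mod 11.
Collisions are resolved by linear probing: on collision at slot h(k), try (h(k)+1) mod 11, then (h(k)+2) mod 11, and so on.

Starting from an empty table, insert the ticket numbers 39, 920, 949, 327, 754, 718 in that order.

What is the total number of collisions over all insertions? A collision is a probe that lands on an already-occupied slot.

4

39: h=6 → slot 6
920: h=7 → slot 7
949: h=3 → slot 3
327: h=8 → slot 8
754: h=6, probe 6,7,8,9 → slot 9
718: h=3, probe 3,4 → slot 4
Table: [∅, ∅, ∅, 949, 718, ∅, 39, 920, 327, 754, ∅]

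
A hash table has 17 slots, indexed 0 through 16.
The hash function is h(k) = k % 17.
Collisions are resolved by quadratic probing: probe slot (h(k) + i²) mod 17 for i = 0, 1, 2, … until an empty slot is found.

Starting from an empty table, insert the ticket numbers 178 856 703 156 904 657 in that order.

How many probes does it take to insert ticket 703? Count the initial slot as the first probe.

2

Insert 178: h=8, slot 8 empty -> index 8.
Insert 856: h=6, slot 6 empty -> index 6.
Insert 703: h=6, slot 6 occupied -> index 7.
Insert 156: h=3, slot 3 empty -> index 3.
Insert 904: h=3, slot 3 occupied -> index 4.
Insert 657: h=11, slot 11 empty -> index 11.
Table: [_, _, _, 156, 904, _, 856, 703, 178, _, _, 657, _, _, _, _, _]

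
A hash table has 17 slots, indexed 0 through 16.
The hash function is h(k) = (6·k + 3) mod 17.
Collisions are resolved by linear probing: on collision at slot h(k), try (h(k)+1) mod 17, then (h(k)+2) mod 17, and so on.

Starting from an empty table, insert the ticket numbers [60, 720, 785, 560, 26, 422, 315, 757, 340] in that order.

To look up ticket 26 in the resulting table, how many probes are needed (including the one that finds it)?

60: h=6 -> slot 6
720: h=5 -> slot 5
785: h=4 -> slot 4
560: h=14 -> slot 14
26: h=6, probe 6,7 -> slot 7
422: h=2 -> slot 2
315: h=6, probe 6,7,8 -> slot 8
757: h=6, probe 6,7,8,9 -> slot 9
340: h=3 -> slot 3
Table: [., ., 422, 340, 785, 720, 60, 26, 315, 757, ., ., ., ., 560, ., .]
Lookup 26: h=6, probe 6,7 → found at 7.

2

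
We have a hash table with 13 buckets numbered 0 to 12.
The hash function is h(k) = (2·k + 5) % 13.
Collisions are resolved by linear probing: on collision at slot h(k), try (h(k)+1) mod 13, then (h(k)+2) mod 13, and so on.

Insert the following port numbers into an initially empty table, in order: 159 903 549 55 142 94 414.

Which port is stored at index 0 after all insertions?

55

159 hashes to 11; slot 11 is free → place at 11.
903 hashes to 4; slot 4 is free → place at 4.
549 hashes to 11; 11 taken → place at 12.
55 hashes to 11; 11,12 taken → place at 0.
142 hashes to 3; slot 3 is free → place at 3.
94 hashes to 11; 11,12,0 taken → place at 1.
414 hashes to 1; 1 taken → place at 2.
Table: [55, 94, 414, 142, 903, ∅, ∅, ∅, ∅, ∅, ∅, 159, 549]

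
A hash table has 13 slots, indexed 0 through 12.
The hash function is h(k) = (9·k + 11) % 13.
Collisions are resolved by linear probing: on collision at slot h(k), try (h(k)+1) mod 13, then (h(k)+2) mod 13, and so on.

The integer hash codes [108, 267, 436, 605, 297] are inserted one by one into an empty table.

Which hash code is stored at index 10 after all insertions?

108: h=8 → slot 8
267: h=9 → slot 9
436: h=9, probe 9,10 → slot 10
605: h=9, probe 9,10,11 → slot 11
297: h=6 → slot 6
Table: [., ., ., ., ., ., 297, ., 108, 267, 436, 605, .]

436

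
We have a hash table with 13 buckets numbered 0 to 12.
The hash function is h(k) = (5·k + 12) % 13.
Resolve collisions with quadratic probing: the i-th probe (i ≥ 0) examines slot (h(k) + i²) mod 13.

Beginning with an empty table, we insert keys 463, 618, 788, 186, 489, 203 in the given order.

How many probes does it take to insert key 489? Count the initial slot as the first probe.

3

463: h=0 => slot 0
618: h=8 => slot 8
788: h=0, probe 0,1 => slot 1
186: h=6 => slot 6
489: h=0, probe 0,1,4 => slot 4
203: h=0, probe 0,1,4,9 => slot 9
Table: [463, 788, ∅, ∅, 489, ∅, 186, ∅, 618, 203, ∅, ∅, ∅]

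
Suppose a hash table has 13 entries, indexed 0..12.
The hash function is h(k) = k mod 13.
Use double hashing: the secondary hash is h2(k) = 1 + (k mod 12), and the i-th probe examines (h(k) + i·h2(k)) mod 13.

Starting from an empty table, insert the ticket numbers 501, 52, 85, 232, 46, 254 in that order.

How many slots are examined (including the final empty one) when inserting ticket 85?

501 hashes to 7; slot 7 is free → place at 7.
52 hashes to 0; slot 0 is free → place at 0.
85 hashes to 7, h2=2; 7 taken → place at 9.
232 hashes to 11; slot 11 is free → place at 11.
46 hashes to 7, h2=11; 7 taken → place at 5.
254 hashes to 7, h2=3; 7 taken → place at 10.
Table: [52, -, -, -, -, 46, -, 501, -, 85, 254, 232, -]

2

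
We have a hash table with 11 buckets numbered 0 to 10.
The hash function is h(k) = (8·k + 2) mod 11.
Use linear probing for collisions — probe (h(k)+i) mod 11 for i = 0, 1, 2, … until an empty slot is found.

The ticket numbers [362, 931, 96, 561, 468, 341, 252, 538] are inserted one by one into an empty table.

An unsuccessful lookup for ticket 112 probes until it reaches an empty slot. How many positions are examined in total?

362: h=5 => slot 5
931: h=3 => slot 3
96: h=0 => slot 0
561: h=2 => slot 2
468: h=6 => slot 6
341: h=2, probe 2,3,4 => slot 4
252: h=5, probe 5,6,7 => slot 7
538: h=5, probe 5,6,7,8 => slot 8
Table: [96, ., 561, 931, 341, 362, 468, 252, 538, ., .]
Lookup 112: h=7, probe 7,8,9 → slot 9 empty, not found.

3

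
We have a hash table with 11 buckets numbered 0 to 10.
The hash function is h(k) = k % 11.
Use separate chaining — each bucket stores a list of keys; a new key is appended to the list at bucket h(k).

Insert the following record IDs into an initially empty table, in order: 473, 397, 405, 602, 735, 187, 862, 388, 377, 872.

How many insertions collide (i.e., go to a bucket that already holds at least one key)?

Insert 473: h=0, bucket 0 empty -> new chain.
Insert 397: h=1, bucket 1 empty -> new chain.
Insert 405: h=9, bucket 9 empty -> new chain.
Insert 602: h=8, bucket 8 empty -> new chain.
Insert 735: h=9, bucket 9 nonempty -> append to chain.
Insert 187: h=0, bucket 0 nonempty -> append to chain.
Insert 862: h=4, bucket 4 empty -> new chain.
Insert 388: h=3, bucket 3 empty -> new chain.
Insert 377: h=3, bucket 3 nonempty -> append to chain.
Insert 872: h=3, bucket 3 nonempty -> append to chain.
Final buckets:
0: 473 -> 187
1: 397
2: _
3: 388 -> 377 -> 872
4: 862
5: _
6: _
7: _
8: 602
9: 405 -> 735
10: _

4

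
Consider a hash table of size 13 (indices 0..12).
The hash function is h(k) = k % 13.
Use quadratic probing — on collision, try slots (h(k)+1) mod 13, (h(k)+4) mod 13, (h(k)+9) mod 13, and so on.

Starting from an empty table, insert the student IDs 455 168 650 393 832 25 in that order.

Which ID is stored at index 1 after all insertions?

455: h=0 → slot 0
168: h=12 → slot 12
650: h=0, probe 0,1 → slot 1
393: h=3 → slot 3
832: h=0, probe 0,1,4 → slot 4
25: h=12, probe 12,0,3,8 → slot 8
Table: [455, 650, _, 393, 832, _, _, _, 25, _, _, _, 168]

650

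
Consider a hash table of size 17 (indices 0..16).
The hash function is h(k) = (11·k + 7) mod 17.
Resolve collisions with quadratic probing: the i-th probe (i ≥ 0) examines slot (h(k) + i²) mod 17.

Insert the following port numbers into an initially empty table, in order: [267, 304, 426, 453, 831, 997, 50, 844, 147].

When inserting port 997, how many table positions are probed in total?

Insert 267: h=3, slot 3 empty -> index 3.
Insert 304: h=2, slot 2 empty -> index 2.
Insert 426: h=1, slot 1 empty -> index 1.
Insert 453: h=9, slot 9 empty -> index 9.
Insert 831: h=2, slots 2,3 occupied -> index 6.
Insert 997: h=9, slot 9 occupied -> index 10.
Insert 50: h=13, slot 13 empty -> index 13.
Insert 844: h=9, slots 9,10,13,1 occupied -> index 8.
Insert 147: h=9, slots 9,10,13,1,8 occupied -> index 0.
Table: [147, 426, 304, 267, ∅, ∅, 831, ∅, 844, 453, 997, ∅, ∅, 50, ∅, ∅, ∅]

2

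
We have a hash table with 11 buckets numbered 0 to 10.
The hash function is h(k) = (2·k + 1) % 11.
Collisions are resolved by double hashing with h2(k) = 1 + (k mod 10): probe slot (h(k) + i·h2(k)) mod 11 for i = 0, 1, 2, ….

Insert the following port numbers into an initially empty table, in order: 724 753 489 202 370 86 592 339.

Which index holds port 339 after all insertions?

6

724: h=8 -> slot 8
753: h=0 -> slot 0
489: h=0, h2=10, probe 0,10 -> slot 10
202: h=9 -> slot 9
370: h=4 -> slot 4
86: h=8, h2=7, probe 8,4,0,7 -> slot 7
592: h=8, h2=3, probe 8,0,3 -> slot 3
339: h=8, h2=10, probe 8,7,6 -> slot 6
Table: [753, ∅, ∅, 592, 370, ∅, 339, 86, 724, 202, 489]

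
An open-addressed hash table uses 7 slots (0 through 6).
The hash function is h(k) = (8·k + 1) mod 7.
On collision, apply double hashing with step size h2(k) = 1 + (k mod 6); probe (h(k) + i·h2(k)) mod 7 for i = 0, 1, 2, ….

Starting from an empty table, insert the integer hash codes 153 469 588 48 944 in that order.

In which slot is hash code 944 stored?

153 hashes to 0; slot 0 is free -> place at 0.
469 hashes to 1; slot 1 is free -> place at 1.
588 hashes to 1, h2=1; 1 taken -> place at 2.
48 hashes to 0, h2=1; 0,1,2 taken -> place at 3.
944 hashes to 0, h2=3; 0,3 taken -> place at 6.
Table: [153, 469, 588, 48, _, _, 944]

6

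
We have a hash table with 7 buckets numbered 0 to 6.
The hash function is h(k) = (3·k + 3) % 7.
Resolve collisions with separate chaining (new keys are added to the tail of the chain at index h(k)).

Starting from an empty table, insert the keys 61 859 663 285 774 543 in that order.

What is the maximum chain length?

4

61 → bucket 4
859 → bucket 4 (collision)
663 → bucket 4 (collision)
285 → bucket 4 (collision)
774 → bucket 1
543 → bucket 1 (collision)
Final buckets:
0: -
1: 774 -> 543
2: -
3: -
4: 61 -> 859 -> 663 -> 285
5: -
6: -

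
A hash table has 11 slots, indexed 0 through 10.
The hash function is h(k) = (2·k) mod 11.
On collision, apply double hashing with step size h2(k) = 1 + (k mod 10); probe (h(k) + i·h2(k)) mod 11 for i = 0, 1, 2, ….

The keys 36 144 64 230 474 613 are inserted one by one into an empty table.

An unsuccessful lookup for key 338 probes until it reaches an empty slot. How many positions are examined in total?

36: h=6 → slot 6
144: h=2 → slot 2
64: h=7 → slot 7
230: h=9 → slot 9
474: h=2, h2=5, probe 2,7,1 → slot 1
613: h=5 → slot 5
Table: [—, 474, 144, —, —, 613, 36, 64, —, 230, —]
Lookup 338: h=5, h2=9, probe 5,3 → slot 3 empty, not found.

2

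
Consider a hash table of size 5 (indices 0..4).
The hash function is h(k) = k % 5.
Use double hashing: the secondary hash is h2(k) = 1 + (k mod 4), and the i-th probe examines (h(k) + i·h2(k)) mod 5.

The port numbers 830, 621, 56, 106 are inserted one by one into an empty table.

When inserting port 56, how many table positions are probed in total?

Insert 830: h=0, slot 0 empty -> index 0.
Insert 621: h=1, slot 1 empty -> index 1.
Insert 56: h=1, h2=1, slot 1 occupied -> index 2.
Insert 106: h=1, h2=3, slot 1 occupied -> index 4.
Table: [830, 621, 56, -, 106]

2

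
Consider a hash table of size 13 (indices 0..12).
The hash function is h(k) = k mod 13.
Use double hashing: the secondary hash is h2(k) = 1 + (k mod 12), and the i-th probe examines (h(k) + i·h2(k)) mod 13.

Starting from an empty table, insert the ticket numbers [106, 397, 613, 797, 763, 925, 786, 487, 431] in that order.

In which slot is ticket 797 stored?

Insert 106: h=2, slot 2 empty -> index 2.
Insert 397: h=7, slot 7 empty -> index 7.
Insert 613: h=2, h2=2, slot 2 occupied -> index 4.
Insert 797: h=4, h2=6, slot 4 occupied -> index 10.
Insert 763: h=9, slot 9 empty -> index 9.
Insert 925: h=2, h2=2, slots 2,4 occupied -> index 6.
Insert 786: h=6, h2=7, slot 6 occupied -> index 0.
Insert 487: h=6, h2=8, slot 6 occupied -> index 1.
Insert 431: h=2, h2=12, slots 2,1,0 occupied -> index 12.
Table: [786, 487, 106, ∅, 613, ∅, 925, 397, ∅, 763, 797, ∅, 431]

10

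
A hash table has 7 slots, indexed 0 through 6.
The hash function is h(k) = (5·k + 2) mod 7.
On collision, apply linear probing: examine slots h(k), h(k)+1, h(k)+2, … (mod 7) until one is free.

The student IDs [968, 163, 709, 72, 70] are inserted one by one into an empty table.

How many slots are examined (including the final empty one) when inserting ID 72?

968 hashes to 5; slot 5 is free -> place at 5.
163 hashes to 5; 5 taken -> place at 6.
709 hashes to 5; 5,6 taken -> place at 0.
72 hashes to 5; 5,6,0 taken -> place at 1.
70 hashes to 2; slot 2 is free -> place at 2.
Table: [709, 72, 70, ., ., 968, 163]

4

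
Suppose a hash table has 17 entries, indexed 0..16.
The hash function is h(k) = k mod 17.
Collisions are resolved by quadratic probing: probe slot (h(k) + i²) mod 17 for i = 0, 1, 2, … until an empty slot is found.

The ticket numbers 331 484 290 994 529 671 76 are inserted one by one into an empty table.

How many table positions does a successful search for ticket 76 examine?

Insert 331: h=8, slot 8 empty -> index 8.
Insert 484: h=8, slot 8 occupied -> index 9.
Insert 290: h=1, slot 1 empty -> index 1.
Insert 994: h=8, slots 8,9 occupied -> index 12.
Insert 529: h=2, slot 2 empty -> index 2.
Insert 671: h=8, slots 8,9,12 occupied -> index 0.
Insert 76: h=8, slots 8,9,12,0 occupied -> index 7.
Table: [671, 290, 529, _, _, _, _, 76, 331, 484, _, _, 994, _, _, _, _]
Lookup 76: h=8, probe 8,9,12,0,7 → found at 7.

5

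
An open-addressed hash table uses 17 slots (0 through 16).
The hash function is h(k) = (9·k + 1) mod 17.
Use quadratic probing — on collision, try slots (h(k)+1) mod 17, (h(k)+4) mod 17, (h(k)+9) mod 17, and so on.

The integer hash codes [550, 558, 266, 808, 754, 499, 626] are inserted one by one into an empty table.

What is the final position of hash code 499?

13

550: h=4 => slot 4
558: h=8 => slot 8
266: h=15 => slot 15
808: h=14 => slot 14
754: h=4, probe 4,5 => slot 5
499: h=4, probe 4,5,8,13 => slot 13
626: h=8, probe 8,9 => slot 9
Table: [., ., ., ., 550, 754, ., ., 558, 626, ., ., ., 499, 808, 266, .]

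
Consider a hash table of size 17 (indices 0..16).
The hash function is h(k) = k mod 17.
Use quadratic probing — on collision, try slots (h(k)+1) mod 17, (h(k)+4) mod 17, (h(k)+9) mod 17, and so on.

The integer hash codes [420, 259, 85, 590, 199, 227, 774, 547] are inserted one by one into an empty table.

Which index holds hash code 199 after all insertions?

16

420: h=12 => slot 12
259: h=4 => slot 4
85: h=0 => slot 0
590: h=12, probe 12,13 => slot 13
199: h=12, probe 12,13,16 => slot 16
227: h=6 => slot 6
774: h=9 => slot 9
547: h=3 => slot 3
Table: [85, ., ., 547, 259, ., 227, ., ., 774, ., ., 420, 590, ., ., 199]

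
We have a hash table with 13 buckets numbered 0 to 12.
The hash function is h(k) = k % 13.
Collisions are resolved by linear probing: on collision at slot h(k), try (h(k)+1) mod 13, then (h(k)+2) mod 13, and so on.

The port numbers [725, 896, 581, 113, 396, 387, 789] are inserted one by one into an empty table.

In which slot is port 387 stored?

Insert 725: h=10, slot 10 empty => index 10.
Insert 896: h=12, slot 12 empty => index 12.
Insert 581: h=9, slot 9 empty => index 9.
Insert 113: h=9, slots 9,10 occupied => index 11.
Insert 396: h=6, slot 6 empty => index 6.
Insert 387: h=10, slots 10,11,12 occupied => index 0.
Insert 789: h=9, slots 9,10,11,12,0 occupied => index 1.
Table: [387, 789, ∅, ∅, ∅, ∅, 396, ∅, ∅, 581, 725, 113, 896]

0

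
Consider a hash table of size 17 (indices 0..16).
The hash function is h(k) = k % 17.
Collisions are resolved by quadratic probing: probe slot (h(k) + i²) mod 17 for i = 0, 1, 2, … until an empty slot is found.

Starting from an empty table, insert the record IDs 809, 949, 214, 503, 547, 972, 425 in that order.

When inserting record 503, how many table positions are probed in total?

809 hashes to 10; slot 10 is free => place at 10.
949 hashes to 14; slot 14 is free => place at 14.
214 hashes to 10; 10 taken => place at 11.
503 hashes to 10; 10,11,14 taken => place at 2.
547 hashes to 3; slot 3 is free => place at 3.
972 hashes to 3; 3 taken => place at 4.
425 hashes to 0; slot 0 is free => place at 0.
Table: [425, _, 503, 547, 972, _, _, _, _, _, 809, 214, _, _, 949, _, _]

4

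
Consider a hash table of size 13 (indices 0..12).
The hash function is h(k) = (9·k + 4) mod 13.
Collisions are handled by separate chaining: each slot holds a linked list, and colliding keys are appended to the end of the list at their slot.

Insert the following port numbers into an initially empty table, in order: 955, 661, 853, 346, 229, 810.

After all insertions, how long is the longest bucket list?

955 → bucket 6
661 → bucket 12
853 → bucket 11
346 → bucket 11 (collision)
229 → bucket 11 (collision)
810 → bucket 1
Final buckets:
0: _
1: 810
2: _
3: _
4: _
5: _
6: 955
7: _
8: _
9: _
10: _
11: 853 -> 346 -> 229
12: 661

3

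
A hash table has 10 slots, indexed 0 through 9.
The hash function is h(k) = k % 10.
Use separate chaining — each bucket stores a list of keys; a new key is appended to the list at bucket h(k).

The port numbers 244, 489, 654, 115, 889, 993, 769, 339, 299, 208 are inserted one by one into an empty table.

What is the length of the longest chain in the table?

244 -> bucket 4
489 -> bucket 9
654 -> bucket 4 (collision)
115 -> bucket 5
889 -> bucket 9 (collision)
993 -> bucket 3
769 -> bucket 9 (collision)
339 -> bucket 9 (collision)
299 -> bucket 9 (collision)
208 -> bucket 8
Final buckets:
0: .
1: .
2: .
3: 993
4: 244 -> 654
5: 115
6: .
7: .
8: 208
9: 489 -> 889 -> 769 -> 339 -> 299

5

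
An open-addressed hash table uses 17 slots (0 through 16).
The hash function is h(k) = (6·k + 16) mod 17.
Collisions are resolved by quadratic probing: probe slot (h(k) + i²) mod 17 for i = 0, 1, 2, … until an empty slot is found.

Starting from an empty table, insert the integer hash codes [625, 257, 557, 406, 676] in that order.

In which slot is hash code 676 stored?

13

Insert 625: h=9, slot 9 empty -> index 9.
Insert 257: h=11, slot 11 empty -> index 11.
Insert 557: h=9, slot 9 occupied -> index 10.
Insert 406: h=4, slot 4 empty -> index 4.
Insert 676: h=9, slots 9,10 occupied -> index 13.
Table: [_, _, _, _, 406, _, _, _, _, 625, 557, 257, _, 676, _, _, _]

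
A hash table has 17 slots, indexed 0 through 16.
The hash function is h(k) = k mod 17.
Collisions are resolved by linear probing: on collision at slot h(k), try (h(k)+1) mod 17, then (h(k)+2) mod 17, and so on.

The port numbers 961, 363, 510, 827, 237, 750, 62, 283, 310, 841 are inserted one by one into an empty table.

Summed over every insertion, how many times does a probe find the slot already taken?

3

Insert 961: h=9, slot 9 empty => index 9.
Insert 363: h=6, slot 6 empty => index 6.
Insert 510: h=0, slot 0 empty => index 0.
Insert 827: h=11, slot 11 empty => index 11.
Insert 237: h=16, slot 16 empty => index 16.
Insert 750: h=2, slot 2 empty => index 2.
Insert 62: h=11, slot 11 occupied => index 12.
Insert 283: h=11, slots 11,12 occupied => index 13.
Insert 310: h=4, slot 4 empty => index 4.
Insert 841: h=8, slot 8 empty => index 8.
Table: [510, -, 750, -, 310, -, 363, -, 841, 961, -, 827, 62, 283, -, -, 237]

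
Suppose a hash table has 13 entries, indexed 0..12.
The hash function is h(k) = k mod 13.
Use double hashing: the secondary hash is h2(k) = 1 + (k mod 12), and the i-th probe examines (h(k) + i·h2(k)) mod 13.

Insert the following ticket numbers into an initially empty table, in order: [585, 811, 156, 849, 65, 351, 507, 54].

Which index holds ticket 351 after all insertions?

8

585: h=0 → slot 0
811: h=5 → slot 5
156: h=0, h2=1, probe 0,1 → slot 1
849: h=4 → slot 4
65: h=0, h2=6, probe 0,6 → slot 6
351: h=0, h2=4, probe 0,4,8 → slot 8
507: h=0, h2=4, probe 0,4,8,12 → slot 12
54: h=2 → slot 2
Table: [585, 156, 54, -, 849, 811, 65, -, 351, -, -, -, 507]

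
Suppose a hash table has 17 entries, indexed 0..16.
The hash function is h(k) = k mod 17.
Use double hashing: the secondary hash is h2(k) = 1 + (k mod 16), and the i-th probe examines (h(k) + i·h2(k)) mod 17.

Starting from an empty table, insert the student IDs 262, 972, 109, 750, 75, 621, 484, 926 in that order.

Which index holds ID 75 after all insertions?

14

Insert 262: h=7, slot 7 empty → index 7.
Insert 972: h=3, slot 3 empty → index 3.
Insert 109: h=7, h2=14, slot 7 occupied → index 4.
Insert 750: h=2, slot 2 empty → index 2.
Insert 75: h=7, h2=12, slots 7,2 occupied → index 14.
Insert 621: h=9, slot 9 empty → index 9.
Insert 484: h=8, slot 8 empty → index 8.
Insert 926: h=8, h2=15, slot 8 occupied → index 6.
Table: [., ., 750, 972, 109, ., 926, 262, 484, 621, ., ., ., ., 75, ., .]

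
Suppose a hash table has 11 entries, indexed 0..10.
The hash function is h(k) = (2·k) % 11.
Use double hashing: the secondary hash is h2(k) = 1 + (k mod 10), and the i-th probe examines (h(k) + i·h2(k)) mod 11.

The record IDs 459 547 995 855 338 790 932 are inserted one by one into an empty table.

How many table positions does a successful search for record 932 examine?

459 hashes to 5; slot 5 is free → place at 5.
547 hashes to 5, h2=8; 5 taken → place at 2.
995 hashes to 10; slot 10 is free → place at 10.
855 hashes to 5, h2=6; 5 taken → place at 0.
338 hashes to 5, h2=9; 5 taken → place at 3.
790 hashes to 7; slot 7 is free → place at 7.
932 hashes to 5, h2=3; 5 taken → place at 8.
Table: [855, ., 547, 338, ., 459, ., 790, 932, ., 995]
Lookup 932: h=5, h2=3, probe 5,8 → found at 8.

2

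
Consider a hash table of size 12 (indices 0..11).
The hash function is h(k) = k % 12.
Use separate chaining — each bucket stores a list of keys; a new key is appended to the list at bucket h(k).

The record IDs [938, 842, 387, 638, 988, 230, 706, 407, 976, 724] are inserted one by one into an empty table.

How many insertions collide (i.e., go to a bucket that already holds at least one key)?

5

938 → bucket 2
842 → bucket 2 (collision)
387 → bucket 3
638 → bucket 2 (collision)
988 → bucket 4
230 → bucket 2 (collision)
706 → bucket 10
407 → bucket 11
976 → bucket 4 (collision)
724 → bucket 4 (collision)
Final buckets:
0: ∅
1: ∅
2: 938 -> 842 -> 638 -> 230
3: 387
4: 988 -> 976 -> 724
5: ∅
6: ∅
7: ∅
8: ∅
9: ∅
10: 706
11: 407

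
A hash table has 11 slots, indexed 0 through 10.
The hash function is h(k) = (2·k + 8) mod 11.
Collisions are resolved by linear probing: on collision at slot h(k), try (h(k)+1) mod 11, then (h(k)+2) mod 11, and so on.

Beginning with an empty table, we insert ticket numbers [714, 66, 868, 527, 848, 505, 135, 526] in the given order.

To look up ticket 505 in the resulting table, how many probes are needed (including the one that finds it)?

6

714 hashes to 6; slot 6 is free → place at 6.
66 hashes to 8; slot 8 is free → place at 8.
868 hashes to 6; 6 taken → place at 7.
527 hashes to 6; 6,7,8 taken → place at 9.
848 hashes to 10; slot 10 is free → place at 10.
505 hashes to 6; 6,7,8,9,10 taken → place at 0.
135 hashes to 3; slot 3 is free → place at 3.
526 hashes to 4; slot 4 is free → place at 4.
Table: [505, —, —, 135, 526, —, 714, 868, 66, 527, 848]
Lookup 505: h=6, probe 6,7,8,9,10,0 → found at 0.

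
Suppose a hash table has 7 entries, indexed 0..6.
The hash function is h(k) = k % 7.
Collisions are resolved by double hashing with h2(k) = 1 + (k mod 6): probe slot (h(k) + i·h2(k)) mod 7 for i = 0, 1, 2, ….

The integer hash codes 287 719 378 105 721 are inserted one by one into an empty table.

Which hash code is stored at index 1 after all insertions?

287: h=0 -> slot 0
719: h=5 -> slot 5
378: h=0, h2=1, probe 0,1 -> slot 1
105: h=0, h2=4, probe 0,4 -> slot 4
721: h=0, h2=2, probe 0,2 -> slot 2
Table: [287, 378, 721, ∅, 105, 719, ∅]

378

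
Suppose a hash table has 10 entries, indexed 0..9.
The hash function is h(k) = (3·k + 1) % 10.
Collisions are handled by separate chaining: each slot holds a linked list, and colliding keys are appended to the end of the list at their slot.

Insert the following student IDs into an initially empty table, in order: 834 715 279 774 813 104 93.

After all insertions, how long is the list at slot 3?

3

834 → bucket 3
715 → bucket 6
279 → bucket 8
774 → bucket 3 (collision)
813 → bucket 0
104 → bucket 3 (collision)
93 → bucket 0 (collision)
Final buckets:
0: 813 -> 93
1: _
2: _
3: 834 -> 774 -> 104
4: _
5: _
6: 715
7: _
8: 279
9: _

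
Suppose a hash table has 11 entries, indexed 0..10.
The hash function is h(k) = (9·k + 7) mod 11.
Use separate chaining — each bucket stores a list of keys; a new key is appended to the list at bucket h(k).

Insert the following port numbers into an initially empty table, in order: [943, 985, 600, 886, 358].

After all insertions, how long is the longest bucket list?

Insert 943: h=2, bucket 2 empty → new chain.
Insert 985: h=6, bucket 6 empty → new chain.
Insert 600: h=6, bucket 6 nonempty → append to chain.
Insert 886: h=6, bucket 6 nonempty → append to chain.
Insert 358: h=6, bucket 6 nonempty → append to chain.
Final buckets:
0: _
1: _
2: 943
3: _
4: _
5: _
6: 985 -> 600 -> 886 -> 358
7: _
8: _
9: _
10: _

4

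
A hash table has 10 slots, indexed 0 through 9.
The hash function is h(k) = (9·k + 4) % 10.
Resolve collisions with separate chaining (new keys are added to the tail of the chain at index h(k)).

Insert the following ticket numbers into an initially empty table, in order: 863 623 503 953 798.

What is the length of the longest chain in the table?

863 -> bucket 1
623 -> bucket 1 (collision)
503 -> bucket 1 (collision)
953 -> bucket 1 (collision)
798 -> bucket 6
Final buckets:
0: ∅
1: 863 -> 623 -> 503 -> 953
2: ∅
3: ∅
4: ∅
5: ∅
6: 798
7: ∅
8: ∅
9: ∅

4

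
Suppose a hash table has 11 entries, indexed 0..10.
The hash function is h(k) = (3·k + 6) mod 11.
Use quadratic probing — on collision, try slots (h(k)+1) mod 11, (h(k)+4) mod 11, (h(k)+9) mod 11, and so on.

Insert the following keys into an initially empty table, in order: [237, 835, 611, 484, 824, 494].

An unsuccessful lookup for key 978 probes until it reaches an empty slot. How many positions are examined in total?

5

237 hashes to 2; slot 2 is free → place at 2.
835 hashes to 3; slot 3 is free → place at 3.
611 hashes to 2; 2,3 taken → place at 6.
484 hashes to 6; 6 taken → place at 7.
824 hashes to 3; 3 taken → place at 4.
494 hashes to 3; 3,4,7 taken → place at 1.
Table: [∅, 494, 237, 835, 824, ∅, 611, 484, ∅, ∅, ∅]
Lookup 978: h=3, probe 3,4,7,1,8 → slot 8 empty, not found.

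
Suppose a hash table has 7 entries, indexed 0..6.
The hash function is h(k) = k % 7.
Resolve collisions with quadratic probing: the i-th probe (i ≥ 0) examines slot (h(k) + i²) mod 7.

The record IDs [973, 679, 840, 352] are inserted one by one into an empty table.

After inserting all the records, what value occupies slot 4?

840

Insert 973: h=0, slot 0 empty -> index 0.
Insert 679: h=0, slot 0 occupied -> index 1.
Insert 840: h=0, slots 0,1 occupied -> index 4.
Insert 352: h=2, slot 2 empty -> index 2.
Table: [973, 679, 352, ∅, 840, ∅, ∅]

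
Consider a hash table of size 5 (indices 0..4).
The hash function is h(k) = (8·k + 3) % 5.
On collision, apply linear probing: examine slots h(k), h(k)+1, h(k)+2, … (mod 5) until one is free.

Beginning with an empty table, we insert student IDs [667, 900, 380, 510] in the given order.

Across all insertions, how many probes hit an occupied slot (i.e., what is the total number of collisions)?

5

Insert 667: h=4, slot 4 empty -> index 4.
Insert 900: h=3, slot 3 empty -> index 3.
Insert 380: h=3, slots 3,4 occupied -> index 0.
Insert 510: h=3, slots 3,4,0 occupied -> index 1.
Table: [380, 510, _, 900, 667]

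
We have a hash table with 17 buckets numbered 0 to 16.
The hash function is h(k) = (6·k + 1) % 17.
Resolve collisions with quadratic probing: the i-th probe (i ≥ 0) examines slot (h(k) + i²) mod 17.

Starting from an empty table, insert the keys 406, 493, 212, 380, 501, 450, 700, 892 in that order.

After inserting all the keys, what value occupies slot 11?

700

406 hashes to 6; slot 6 is free → place at 6.
493 hashes to 1; slot 1 is free → place at 1.
212 hashes to 15; slot 15 is free → place at 15.
380 hashes to 3; slot 3 is free → place at 3.
501 hashes to 15; 15 taken → place at 16.
450 hashes to 15; 15,16 taken → place at 2.
700 hashes to 2; 2,3,6 taken → place at 11.
892 hashes to 15; 15,16,2 taken → place at 7.
Table: [_, 493, 450, 380, _, _, 406, 892, _, _, _, 700, _, _, _, 212, 501]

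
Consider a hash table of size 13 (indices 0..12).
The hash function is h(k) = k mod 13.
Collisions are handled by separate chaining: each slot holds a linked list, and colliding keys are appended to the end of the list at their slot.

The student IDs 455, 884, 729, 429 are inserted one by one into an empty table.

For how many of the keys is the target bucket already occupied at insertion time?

Insert 455: h=0, bucket 0 empty → new chain.
Insert 884: h=0, bucket 0 nonempty → append to chain.
Insert 729: h=1, bucket 1 empty → new chain.
Insert 429: h=0, bucket 0 nonempty → append to chain.
Final buckets:
0: 455 -> 884 -> 429
1: 729
2: -
3: -
4: -
5: -
6: -
7: -
8: -
9: -
10: -
11: -
12: -

2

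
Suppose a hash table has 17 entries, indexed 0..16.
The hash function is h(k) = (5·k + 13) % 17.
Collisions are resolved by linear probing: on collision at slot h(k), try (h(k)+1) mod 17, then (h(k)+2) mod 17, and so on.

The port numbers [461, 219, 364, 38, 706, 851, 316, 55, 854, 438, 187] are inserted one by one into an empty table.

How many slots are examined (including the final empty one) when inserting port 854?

461: h=6 -> slot 6
219: h=3 -> slot 3
364: h=14 -> slot 14
38: h=16 -> slot 16
706: h=7 -> slot 7
851: h=1 -> slot 1
316: h=12 -> slot 12
55: h=16, probe 16,0 -> slot 0
854: h=16, probe 16,0,1,2 -> slot 2
438: h=10 -> slot 10
187: h=13 -> slot 13
Table: [55, 851, 854, 219, _, _, 461, 706, _, _, 438, _, 316, 187, 364, _, 38]

4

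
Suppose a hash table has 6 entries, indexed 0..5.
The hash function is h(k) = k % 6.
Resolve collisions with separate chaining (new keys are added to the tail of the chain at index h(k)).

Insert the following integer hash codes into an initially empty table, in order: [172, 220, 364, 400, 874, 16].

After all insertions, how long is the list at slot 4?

6

Insert 172: h=4, bucket 4 empty → new chain.
Insert 220: h=4, bucket 4 nonempty → append to chain.
Insert 364: h=4, bucket 4 nonempty → append to chain.
Insert 400: h=4, bucket 4 nonempty → append to chain.
Insert 874: h=4, bucket 4 nonempty → append to chain.
Insert 16: h=4, bucket 4 nonempty → append to chain.
Final buckets:
0: .
1: .
2: .
3: .
4: 172 -> 220 -> 364 -> 400 -> 874 -> 16
5: .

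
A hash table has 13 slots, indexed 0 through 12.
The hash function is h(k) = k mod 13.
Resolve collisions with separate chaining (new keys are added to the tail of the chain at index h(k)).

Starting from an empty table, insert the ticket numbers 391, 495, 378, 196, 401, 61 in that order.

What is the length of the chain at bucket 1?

4

Insert 391: h=1, bucket 1 empty → new chain.
Insert 495: h=1, bucket 1 nonempty → append to chain.
Insert 378: h=1, bucket 1 nonempty → append to chain.
Insert 196: h=1, bucket 1 nonempty → append to chain.
Insert 401: h=11, bucket 11 empty → new chain.
Insert 61: h=9, bucket 9 empty → new chain.
Final buckets:
0: -
1: 391 -> 495 -> 378 -> 196
2: -
3: -
4: -
5: -
6: -
7: -
8: -
9: 61
10: -
11: 401
12: -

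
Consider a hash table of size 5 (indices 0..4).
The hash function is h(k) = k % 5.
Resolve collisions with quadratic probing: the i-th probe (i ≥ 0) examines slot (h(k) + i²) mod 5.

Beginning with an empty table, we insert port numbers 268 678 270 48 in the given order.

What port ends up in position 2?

48

268 hashes to 3; slot 3 is free → place at 3.
678 hashes to 3; 3 taken → place at 4.
270 hashes to 0; slot 0 is free → place at 0.
48 hashes to 3; 3,4 taken → place at 2.
Table: [270, —, 48, 268, 678]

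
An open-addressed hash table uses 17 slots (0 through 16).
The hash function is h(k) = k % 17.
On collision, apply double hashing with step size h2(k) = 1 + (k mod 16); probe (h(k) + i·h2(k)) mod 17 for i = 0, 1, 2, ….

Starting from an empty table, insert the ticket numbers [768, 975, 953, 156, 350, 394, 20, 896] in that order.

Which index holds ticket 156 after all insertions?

16

768: h=3 -> slot 3
975: h=6 -> slot 6
953: h=1 -> slot 1
156: h=3, h2=13, probe 3,16 -> slot 16
350: h=10 -> slot 10
394: h=3, h2=11, probe 3,14 -> slot 14
20: h=3, h2=5, probe 3,8 -> slot 8
896: h=12 -> slot 12
Table: [., 953, ., 768, ., ., 975, ., 20, ., 350, ., 896, ., 394, ., 156]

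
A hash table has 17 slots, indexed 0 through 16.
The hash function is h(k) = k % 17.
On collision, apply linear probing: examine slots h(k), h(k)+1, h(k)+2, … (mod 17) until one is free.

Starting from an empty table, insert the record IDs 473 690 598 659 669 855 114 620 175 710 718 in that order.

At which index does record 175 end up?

7

Insert 473: h=14, slot 14 empty => index 14.
Insert 690: h=10, slot 10 empty => index 10.
Insert 598: h=3, slot 3 empty => index 3.
Insert 659: h=13, slot 13 empty => index 13.
Insert 669: h=6, slot 6 empty => index 6.
Insert 855: h=5, slot 5 empty => index 5.
Insert 114: h=12, slot 12 empty => index 12.
Insert 620: h=8, slot 8 empty => index 8.
Insert 175: h=5, slots 5,6 occupied => index 7.
Insert 710: h=13, slots 13,14 occupied => index 15.
Insert 718: h=4, slot 4 empty => index 4.
Table: [_, _, _, 598, 718, 855, 669, 175, 620, _, 690, _, 114, 659, 473, 710, _]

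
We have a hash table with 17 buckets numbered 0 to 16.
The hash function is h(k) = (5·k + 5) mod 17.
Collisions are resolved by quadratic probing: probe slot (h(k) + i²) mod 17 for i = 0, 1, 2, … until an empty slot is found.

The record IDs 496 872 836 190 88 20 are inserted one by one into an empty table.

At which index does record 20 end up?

2

Insert 496: h=3, slot 3 empty -> index 3.
Insert 872: h=13, slot 13 empty -> index 13.
Insert 836: h=3, slot 3 occupied -> index 4.
Insert 190: h=3, slots 3,4 occupied -> index 7.
Insert 88: h=3, slots 3,4,7 occupied -> index 12.
Insert 20: h=3, slots 3,4,7,12 occupied -> index 2.
Table: [-, -, 20, 496, 836, -, -, 190, -, -, -, -, 88, 872, -, -, -]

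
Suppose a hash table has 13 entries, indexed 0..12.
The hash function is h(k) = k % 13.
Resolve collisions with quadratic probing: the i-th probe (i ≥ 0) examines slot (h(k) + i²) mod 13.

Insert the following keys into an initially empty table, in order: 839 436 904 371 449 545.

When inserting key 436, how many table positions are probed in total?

2

Insert 839: h=7, slot 7 empty => index 7.
Insert 436: h=7, slot 7 occupied => index 8.
Insert 904: h=7, slots 7,8 occupied => index 11.
Insert 371: h=7, slots 7,8,11 occupied => index 3.
Insert 449: h=7, slots 7,8,11,3 occupied => index 10.
Insert 545: h=12, slot 12 empty => index 12.
Table: [_, _, _, 371, _, _, _, 839, 436, _, 449, 904, 545]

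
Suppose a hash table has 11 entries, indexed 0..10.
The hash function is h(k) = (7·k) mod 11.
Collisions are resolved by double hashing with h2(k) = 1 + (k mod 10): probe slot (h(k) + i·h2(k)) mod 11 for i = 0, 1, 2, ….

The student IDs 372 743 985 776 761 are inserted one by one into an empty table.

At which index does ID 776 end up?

5

372 hashes to 8; slot 8 is free -> place at 8.
743 hashes to 9; slot 9 is free -> place at 9.
985 hashes to 9, h2=6; 9 taken -> place at 4.
776 hashes to 9, h2=7; 9 taken -> place at 5.
761 hashes to 3; slot 3 is free -> place at 3.
Table: [., ., ., 761, 985, 776, ., ., 372, 743, .]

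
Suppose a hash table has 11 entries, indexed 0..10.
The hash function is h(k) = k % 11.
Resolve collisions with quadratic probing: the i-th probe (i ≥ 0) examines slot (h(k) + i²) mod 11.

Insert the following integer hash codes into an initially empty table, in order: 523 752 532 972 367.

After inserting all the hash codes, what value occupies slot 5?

532

523 hashes to 6; slot 6 is free => place at 6.
752 hashes to 4; slot 4 is free => place at 4.
532 hashes to 4; 4 taken => place at 5.
972 hashes to 4; 4,5 taken => place at 8.
367 hashes to 4; 4,5,8 taken => place at 2.
Table: [-, -, 367, -, 752, 532, 523, -, 972, -, -]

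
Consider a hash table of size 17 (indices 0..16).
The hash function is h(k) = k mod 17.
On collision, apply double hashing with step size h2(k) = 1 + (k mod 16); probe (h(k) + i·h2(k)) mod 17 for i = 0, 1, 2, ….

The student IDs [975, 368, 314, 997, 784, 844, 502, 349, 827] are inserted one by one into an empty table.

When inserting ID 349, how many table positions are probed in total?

Insert 975: h=6, slot 6 empty → index 6.
Insert 368: h=11, slot 11 empty → index 11.
Insert 314: h=8, slot 8 empty → index 8.
Insert 997: h=11, h2=6, slot 11 occupied → index 0.
Insert 784: h=2, slot 2 empty → index 2.
Insert 844: h=11, h2=13, slot 11 occupied → index 7.
Insert 502: h=9, slot 9 empty → index 9.
Insert 349: h=9, h2=14, slots 9,6 occupied → index 3.
Insert 827: h=11, h2=12, slots 11,6 occupied → index 1.
Table: [997, 827, 784, 349, -, -, 975, 844, 314, 502, -, 368, -, -, -, -, -]

3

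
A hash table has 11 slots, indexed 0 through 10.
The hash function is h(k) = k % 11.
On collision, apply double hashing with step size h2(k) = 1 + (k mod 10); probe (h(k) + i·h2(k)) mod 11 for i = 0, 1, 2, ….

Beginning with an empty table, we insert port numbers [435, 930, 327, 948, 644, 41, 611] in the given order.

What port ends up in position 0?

644

435: h=6 → slot 6
930: h=6, h2=1, probe 6,7 → slot 7
327: h=8 → slot 8
948: h=2 → slot 2
644: h=6, h2=5, probe 6,0 → slot 0
41: h=8, h2=2, probe 8,10 → slot 10
611: h=6, h2=2, probe 6,8,10,1 → slot 1
Table: [644, 611, 948, ∅, ∅, ∅, 435, 930, 327, ∅, 41]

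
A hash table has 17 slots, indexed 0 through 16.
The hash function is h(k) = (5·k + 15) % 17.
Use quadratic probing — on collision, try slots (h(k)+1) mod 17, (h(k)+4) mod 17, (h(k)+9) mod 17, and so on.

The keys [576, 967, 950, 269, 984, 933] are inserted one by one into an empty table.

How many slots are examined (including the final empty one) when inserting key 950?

576: h=5 -> slot 5
967: h=5, probe 5,6 -> slot 6
950: h=5, probe 5,6,9 -> slot 9
269: h=0 -> slot 0
984: h=5, probe 5,6,9,14 -> slot 14
933: h=5, probe 5,6,9,14,4 -> slot 4
Table: [269, _, _, _, 933, 576, 967, _, _, 950, _, _, _, _, 984, _, _]

3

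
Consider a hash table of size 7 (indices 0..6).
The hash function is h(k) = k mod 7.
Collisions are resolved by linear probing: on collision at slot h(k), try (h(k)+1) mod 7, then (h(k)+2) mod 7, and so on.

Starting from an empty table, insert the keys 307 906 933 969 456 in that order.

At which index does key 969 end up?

307: h=6 -> slot 6
906: h=3 -> slot 3
933: h=2 -> slot 2
969: h=3, probe 3,4 -> slot 4
456: h=1 -> slot 1
Table: [_, 456, 933, 906, 969, _, 307]

4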